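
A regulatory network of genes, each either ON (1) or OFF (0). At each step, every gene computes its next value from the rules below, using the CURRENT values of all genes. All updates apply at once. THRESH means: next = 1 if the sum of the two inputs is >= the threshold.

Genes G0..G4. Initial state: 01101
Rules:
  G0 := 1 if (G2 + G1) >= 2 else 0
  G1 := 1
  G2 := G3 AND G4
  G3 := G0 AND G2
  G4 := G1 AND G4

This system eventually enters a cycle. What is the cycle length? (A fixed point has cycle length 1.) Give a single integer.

Answer: 1

Derivation:
Step 0: 01101
Step 1: G0=(1+1>=2)=1 G1=1(const) G2=G3&G4=0&1=0 G3=G0&G2=0&1=0 G4=G1&G4=1&1=1 -> 11001
Step 2: G0=(0+1>=2)=0 G1=1(const) G2=G3&G4=0&1=0 G3=G0&G2=1&0=0 G4=G1&G4=1&1=1 -> 01001
Step 3: G0=(0+1>=2)=0 G1=1(const) G2=G3&G4=0&1=0 G3=G0&G2=0&0=0 G4=G1&G4=1&1=1 -> 01001
State from step 3 equals state from step 2 -> cycle length 1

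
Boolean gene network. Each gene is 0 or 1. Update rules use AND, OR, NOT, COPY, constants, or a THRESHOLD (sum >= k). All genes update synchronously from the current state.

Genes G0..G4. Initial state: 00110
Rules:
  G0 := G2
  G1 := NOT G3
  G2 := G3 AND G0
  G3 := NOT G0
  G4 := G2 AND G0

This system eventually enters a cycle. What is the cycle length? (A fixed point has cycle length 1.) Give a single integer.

Answer: 2

Derivation:
Step 0: 00110
Step 1: G0=G2=1 G1=NOT G3=NOT 1=0 G2=G3&G0=1&0=0 G3=NOT G0=NOT 0=1 G4=G2&G0=1&0=0 -> 10010
Step 2: G0=G2=0 G1=NOT G3=NOT 1=0 G2=G3&G0=1&1=1 G3=NOT G0=NOT 1=0 G4=G2&G0=0&1=0 -> 00100
Step 3: G0=G2=1 G1=NOT G3=NOT 0=1 G2=G3&G0=0&0=0 G3=NOT G0=NOT 0=1 G4=G2&G0=1&0=0 -> 11010
Step 4: G0=G2=0 G1=NOT G3=NOT 1=0 G2=G3&G0=1&1=1 G3=NOT G0=NOT 1=0 G4=G2&G0=0&1=0 -> 00100
State from step 4 equals state from step 2 -> cycle length 2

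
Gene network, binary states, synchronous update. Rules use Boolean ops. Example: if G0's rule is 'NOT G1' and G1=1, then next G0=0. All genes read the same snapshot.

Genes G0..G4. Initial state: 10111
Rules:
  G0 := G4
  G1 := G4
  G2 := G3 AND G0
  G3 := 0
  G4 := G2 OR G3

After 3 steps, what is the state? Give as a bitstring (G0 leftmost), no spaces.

Step 1: G0=G4=1 G1=G4=1 G2=G3&G0=1&1=1 G3=0(const) G4=G2|G3=1|1=1 -> 11101
Step 2: G0=G4=1 G1=G4=1 G2=G3&G0=0&1=0 G3=0(const) G4=G2|G3=1|0=1 -> 11001
Step 3: G0=G4=1 G1=G4=1 G2=G3&G0=0&1=0 G3=0(const) G4=G2|G3=0|0=0 -> 11000

11000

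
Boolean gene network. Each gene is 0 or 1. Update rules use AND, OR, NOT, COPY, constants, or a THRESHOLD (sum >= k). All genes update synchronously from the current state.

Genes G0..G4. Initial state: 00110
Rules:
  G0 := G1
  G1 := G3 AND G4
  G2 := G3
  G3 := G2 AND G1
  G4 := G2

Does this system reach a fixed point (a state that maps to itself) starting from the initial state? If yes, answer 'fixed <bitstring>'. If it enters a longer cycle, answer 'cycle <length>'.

Step 0: 00110
Step 1: G0=G1=0 G1=G3&G4=1&0=0 G2=G3=1 G3=G2&G1=1&0=0 G4=G2=1 -> 00101
Step 2: G0=G1=0 G1=G3&G4=0&1=0 G2=G3=0 G3=G2&G1=1&0=0 G4=G2=1 -> 00001
Step 3: G0=G1=0 G1=G3&G4=0&1=0 G2=G3=0 G3=G2&G1=0&0=0 G4=G2=0 -> 00000
Step 4: G0=G1=0 G1=G3&G4=0&0=0 G2=G3=0 G3=G2&G1=0&0=0 G4=G2=0 -> 00000
Fixed point reached at step 3: 00000

Answer: fixed 00000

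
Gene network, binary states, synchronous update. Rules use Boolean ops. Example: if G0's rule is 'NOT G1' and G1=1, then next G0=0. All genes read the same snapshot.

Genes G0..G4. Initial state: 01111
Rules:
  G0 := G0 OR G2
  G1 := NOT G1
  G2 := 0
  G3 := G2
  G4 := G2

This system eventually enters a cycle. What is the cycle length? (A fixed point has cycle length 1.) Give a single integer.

Step 0: 01111
Step 1: G0=G0|G2=0|1=1 G1=NOT G1=NOT 1=0 G2=0(const) G3=G2=1 G4=G2=1 -> 10011
Step 2: G0=G0|G2=1|0=1 G1=NOT G1=NOT 0=1 G2=0(const) G3=G2=0 G4=G2=0 -> 11000
Step 3: G0=G0|G2=1|0=1 G1=NOT G1=NOT 1=0 G2=0(const) G3=G2=0 G4=G2=0 -> 10000
Step 4: G0=G0|G2=1|0=1 G1=NOT G1=NOT 0=1 G2=0(const) G3=G2=0 G4=G2=0 -> 11000
State from step 4 equals state from step 2 -> cycle length 2

Answer: 2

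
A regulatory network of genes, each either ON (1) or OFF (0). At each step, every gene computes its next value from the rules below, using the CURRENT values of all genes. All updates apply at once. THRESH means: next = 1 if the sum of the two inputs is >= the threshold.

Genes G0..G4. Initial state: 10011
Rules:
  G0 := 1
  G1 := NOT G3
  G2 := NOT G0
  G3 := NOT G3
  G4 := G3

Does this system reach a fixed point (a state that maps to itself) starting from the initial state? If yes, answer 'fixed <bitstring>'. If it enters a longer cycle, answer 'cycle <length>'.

Step 0: 10011
Step 1: G0=1(const) G1=NOT G3=NOT 1=0 G2=NOT G0=NOT 1=0 G3=NOT G3=NOT 1=0 G4=G3=1 -> 10001
Step 2: G0=1(const) G1=NOT G3=NOT 0=1 G2=NOT G0=NOT 1=0 G3=NOT G3=NOT 0=1 G4=G3=0 -> 11010
Step 3: G0=1(const) G1=NOT G3=NOT 1=0 G2=NOT G0=NOT 1=0 G3=NOT G3=NOT 1=0 G4=G3=1 -> 10001
Cycle of length 2 starting at step 1 -> no fixed point

Answer: cycle 2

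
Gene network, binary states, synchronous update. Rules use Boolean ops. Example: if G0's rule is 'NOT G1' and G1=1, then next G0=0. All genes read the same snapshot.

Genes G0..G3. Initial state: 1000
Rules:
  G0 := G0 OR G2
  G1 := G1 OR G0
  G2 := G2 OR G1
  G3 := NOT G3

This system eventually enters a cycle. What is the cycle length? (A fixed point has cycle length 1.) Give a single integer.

Step 0: 1000
Step 1: G0=G0|G2=1|0=1 G1=G1|G0=0|1=1 G2=G2|G1=0|0=0 G3=NOT G3=NOT 0=1 -> 1101
Step 2: G0=G0|G2=1|0=1 G1=G1|G0=1|1=1 G2=G2|G1=0|1=1 G3=NOT G3=NOT 1=0 -> 1110
Step 3: G0=G0|G2=1|1=1 G1=G1|G0=1|1=1 G2=G2|G1=1|1=1 G3=NOT G3=NOT 0=1 -> 1111
Step 4: G0=G0|G2=1|1=1 G1=G1|G0=1|1=1 G2=G2|G1=1|1=1 G3=NOT G3=NOT 1=0 -> 1110
State from step 4 equals state from step 2 -> cycle length 2

Answer: 2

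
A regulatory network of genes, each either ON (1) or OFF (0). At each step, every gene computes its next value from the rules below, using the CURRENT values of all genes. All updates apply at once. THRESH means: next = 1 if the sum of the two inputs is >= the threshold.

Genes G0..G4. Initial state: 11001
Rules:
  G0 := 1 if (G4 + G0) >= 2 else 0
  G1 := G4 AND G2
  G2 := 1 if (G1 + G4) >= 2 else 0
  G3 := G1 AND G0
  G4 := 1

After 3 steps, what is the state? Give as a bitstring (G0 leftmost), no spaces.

Step 1: G0=(1+1>=2)=1 G1=G4&G2=1&0=0 G2=(1+1>=2)=1 G3=G1&G0=1&1=1 G4=1(const) -> 10111
Step 2: G0=(1+1>=2)=1 G1=G4&G2=1&1=1 G2=(0+1>=2)=0 G3=G1&G0=0&1=0 G4=1(const) -> 11001
Step 3: G0=(1+1>=2)=1 G1=G4&G2=1&0=0 G2=(1+1>=2)=1 G3=G1&G0=1&1=1 G4=1(const) -> 10111

10111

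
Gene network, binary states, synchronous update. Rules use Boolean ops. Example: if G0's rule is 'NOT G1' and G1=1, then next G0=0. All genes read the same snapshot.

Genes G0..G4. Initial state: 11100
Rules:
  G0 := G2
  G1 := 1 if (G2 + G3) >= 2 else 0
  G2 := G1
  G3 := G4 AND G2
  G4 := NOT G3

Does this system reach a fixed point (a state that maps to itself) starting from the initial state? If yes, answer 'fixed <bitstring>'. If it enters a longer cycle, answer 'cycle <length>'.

Answer: fixed 00001

Derivation:
Step 0: 11100
Step 1: G0=G2=1 G1=(1+0>=2)=0 G2=G1=1 G3=G4&G2=0&1=0 G4=NOT G3=NOT 0=1 -> 10101
Step 2: G0=G2=1 G1=(1+0>=2)=0 G2=G1=0 G3=G4&G2=1&1=1 G4=NOT G3=NOT 0=1 -> 10011
Step 3: G0=G2=0 G1=(0+1>=2)=0 G2=G1=0 G3=G4&G2=1&0=0 G4=NOT G3=NOT 1=0 -> 00000
Step 4: G0=G2=0 G1=(0+0>=2)=0 G2=G1=0 G3=G4&G2=0&0=0 G4=NOT G3=NOT 0=1 -> 00001
Step 5: G0=G2=0 G1=(0+0>=2)=0 G2=G1=0 G3=G4&G2=1&0=0 G4=NOT G3=NOT 0=1 -> 00001
Fixed point reached at step 4: 00001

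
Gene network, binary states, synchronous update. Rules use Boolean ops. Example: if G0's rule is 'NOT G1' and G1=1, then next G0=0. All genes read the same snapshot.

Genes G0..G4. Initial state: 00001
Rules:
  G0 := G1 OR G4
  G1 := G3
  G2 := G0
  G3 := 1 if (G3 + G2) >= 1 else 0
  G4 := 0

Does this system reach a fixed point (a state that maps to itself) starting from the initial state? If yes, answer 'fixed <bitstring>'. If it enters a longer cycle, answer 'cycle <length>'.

Step 0: 00001
Step 1: G0=G1|G4=0|1=1 G1=G3=0 G2=G0=0 G3=(0+0>=1)=0 G4=0(const) -> 10000
Step 2: G0=G1|G4=0|0=0 G1=G3=0 G2=G0=1 G3=(0+0>=1)=0 G4=0(const) -> 00100
Step 3: G0=G1|G4=0|0=0 G1=G3=0 G2=G0=0 G3=(0+1>=1)=1 G4=0(const) -> 00010
Step 4: G0=G1|G4=0|0=0 G1=G3=1 G2=G0=0 G3=(1+0>=1)=1 G4=0(const) -> 01010
Step 5: G0=G1|G4=1|0=1 G1=G3=1 G2=G0=0 G3=(1+0>=1)=1 G4=0(const) -> 11010
Step 6: G0=G1|G4=1|0=1 G1=G3=1 G2=G0=1 G3=(1+0>=1)=1 G4=0(const) -> 11110
Step 7: G0=G1|G4=1|0=1 G1=G3=1 G2=G0=1 G3=(1+1>=1)=1 G4=0(const) -> 11110
Fixed point reached at step 6: 11110

Answer: fixed 11110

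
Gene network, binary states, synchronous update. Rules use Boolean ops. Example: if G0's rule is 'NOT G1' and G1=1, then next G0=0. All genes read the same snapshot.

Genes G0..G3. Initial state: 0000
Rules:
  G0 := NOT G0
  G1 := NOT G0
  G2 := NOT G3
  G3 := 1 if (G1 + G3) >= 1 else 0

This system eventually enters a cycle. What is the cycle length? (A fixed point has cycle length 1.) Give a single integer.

Step 0: 0000
Step 1: G0=NOT G0=NOT 0=1 G1=NOT G0=NOT 0=1 G2=NOT G3=NOT 0=1 G3=(0+0>=1)=0 -> 1110
Step 2: G0=NOT G0=NOT 1=0 G1=NOT G0=NOT 1=0 G2=NOT G3=NOT 0=1 G3=(1+0>=1)=1 -> 0011
Step 3: G0=NOT G0=NOT 0=1 G1=NOT G0=NOT 0=1 G2=NOT G3=NOT 1=0 G3=(0+1>=1)=1 -> 1101
Step 4: G0=NOT G0=NOT 1=0 G1=NOT G0=NOT 1=0 G2=NOT G3=NOT 1=0 G3=(1+1>=1)=1 -> 0001
Step 5: G0=NOT G0=NOT 0=1 G1=NOT G0=NOT 0=1 G2=NOT G3=NOT 1=0 G3=(0+1>=1)=1 -> 1101
State from step 5 equals state from step 3 -> cycle length 2

Answer: 2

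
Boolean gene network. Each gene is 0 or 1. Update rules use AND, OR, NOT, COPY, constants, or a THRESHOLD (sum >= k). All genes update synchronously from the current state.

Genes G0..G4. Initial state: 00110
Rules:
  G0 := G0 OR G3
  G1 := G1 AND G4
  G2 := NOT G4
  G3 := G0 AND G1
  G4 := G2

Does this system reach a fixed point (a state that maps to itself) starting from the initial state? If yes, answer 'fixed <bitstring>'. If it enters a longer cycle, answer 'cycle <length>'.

Answer: cycle 4

Derivation:
Step 0: 00110
Step 1: G0=G0|G3=0|1=1 G1=G1&G4=0&0=0 G2=NOT G4=NOT 0=1 G3=G0&G1=0&0=0 G4=G2=1 -> 10101
Step 2: G0=G0|G3=1|0=1 G1=G1&G4=0&1=0 G2=NOT G4=NOT 1=0 G3=G0&G1=1&0=0 G4=G2=1 -> 10001
Step 3: G0=G0|G3=1|0=1 G1=G1&G4=0&1=0 G2=NOT G4=NOT 1=0 G3=G0&G1=1&0=0 G4=G2=0 -> 10000
Step 4: G0=G0|G3=1|0=1 G1=G1&G4=0&0=0 G2=NOT G4=NOT 0=1 G3=G0&G1=1&0=0 G4=G2=0 -> 10100
Step 5: G0=G0|G3=1|0=1 G1=G1&G4=0&0=0 G2=NOT G4=NOT 0=1 G3=G0&G1=1&0=0 G4=G2=1 -> 10101
Cycle of length 4 starting at step 1 -> no fixed point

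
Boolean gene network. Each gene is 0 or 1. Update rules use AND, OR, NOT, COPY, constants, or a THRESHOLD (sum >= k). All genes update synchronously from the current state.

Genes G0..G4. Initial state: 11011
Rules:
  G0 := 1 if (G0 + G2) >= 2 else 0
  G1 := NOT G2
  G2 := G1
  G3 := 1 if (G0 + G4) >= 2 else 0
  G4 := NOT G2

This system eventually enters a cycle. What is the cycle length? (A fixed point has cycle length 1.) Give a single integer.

Step 0: 11011
Step 1: G0=(1+0>=2)=0 G1=NOT G2=NOT 0=1 G2=G1=1 G3=(1+1>=2)=1 G4=NOT G2=NOT 0=1 -> 01111
Step 2: G0=(0+1>=2)=0 G1=NOT G2=NOT 1=0 G2=G1=1 G3=(0+1>=2)=0 G4=NOT G2=NOT 1=0 -> 00100
Step 3: G0=(0+1>=2)=0 G1=NOT G2=NOT 1=0 G2=G1=0 G3=(0+0>=2)=0 G4=NOT G2=NOT 1=0 -> 00000
Step 4: G0=(0+0>=2)=0 G1=NOT G2=NOT 0=1 G2=G1=0 G3=(0+0>=2)=0 G4=NOT G2=NOT 0=1 -> 01001
Step 5: G0=(0+0>=2)=0 G1=NOT G2=NOT 0=1 G2=G1=1 G3=(0+1>=2)=0 G4=NOT G2=NOT 0=1 -> 01101
Step 6: G0=(0+1>=2)=0 G1=NOT G2=NOT 1=0 G2=G1=1 G3=(0+1>=2)=0 G4=NOT G2=NOT 1=0 -> 00100
State from step 6 equals state from step 2 -> cycle length 4

Answer: 4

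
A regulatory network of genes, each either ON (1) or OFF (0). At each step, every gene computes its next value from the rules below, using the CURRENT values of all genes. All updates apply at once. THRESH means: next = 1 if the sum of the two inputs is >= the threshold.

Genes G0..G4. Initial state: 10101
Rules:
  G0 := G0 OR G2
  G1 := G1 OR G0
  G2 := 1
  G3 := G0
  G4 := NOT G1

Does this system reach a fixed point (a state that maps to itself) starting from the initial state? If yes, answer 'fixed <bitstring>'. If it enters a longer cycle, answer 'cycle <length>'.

Answer: fixed 11110

Derivation:
Step 0: 10101
Step 1: G0=G0|G2=1|1=1 G1=G1|G0=0|1=1 G2=1(const) G3=G0=1 G4=NOT G1=NOT 0=1 -> 11111
Step 2: G0=G0|G2=1|1=1 G1=G1|G0=1|1=1 G2=1(const) G3=G0=1 G4=NOT G1=NOT 1=0 -> 11110
Step 3: G0=G0|G2=1|1=1 G1=G1|G0=1|1=1 G2=1(const) G3=G0=1 G4=NOT G1=NOT 1=0 -> 11110
Fixed point reached at step 2: 11110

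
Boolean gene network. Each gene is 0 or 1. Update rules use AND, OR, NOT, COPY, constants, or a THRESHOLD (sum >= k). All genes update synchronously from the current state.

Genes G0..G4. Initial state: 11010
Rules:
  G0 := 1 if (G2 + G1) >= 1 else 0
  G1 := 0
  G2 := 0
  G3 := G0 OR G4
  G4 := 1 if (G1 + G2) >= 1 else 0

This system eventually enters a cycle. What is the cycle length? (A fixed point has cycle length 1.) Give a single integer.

Answer: 1

Derivation:
Step 0: 11010
Step 1: G0=(0+1>=1)=1 G1=0(const) G2=0(const) G3=G0|G4=1|0=1 G4=(1+0>=1)=1 -> 10011
Step 2: G0=(0+0>=1)=0 G1=0(const) G2=0(const) G3=G0|G4=1|1=1 G4=(0+0>=1)=0 -> 00010
Step 3: G0=(0+0>=1)=0 G1=0(const) G2=0(const) G3=G0|G4=0|0=0 G4=(0+0>=1)=0 -> 00000
Step 4: G0=(0+0>=1)=0 G1=0(const) G2=0(const) G3=G0|G4=0|0=0 G4=(0+0>=1)=0 -> 00000
State from step 4 equals state from step 3 -> cycle length 1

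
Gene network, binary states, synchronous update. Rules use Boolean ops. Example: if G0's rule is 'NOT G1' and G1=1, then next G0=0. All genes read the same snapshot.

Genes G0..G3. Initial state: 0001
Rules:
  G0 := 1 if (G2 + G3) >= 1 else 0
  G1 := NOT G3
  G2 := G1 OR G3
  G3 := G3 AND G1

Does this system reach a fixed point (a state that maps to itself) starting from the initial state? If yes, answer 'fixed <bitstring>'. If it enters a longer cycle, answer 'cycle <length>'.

Step 0: 0001
Step 1: G0=(0+1>=1)=1 G1=NOT G3=NOT 1=0 G2=G1|G3=0|1=1 G3=G3&G1=1&0=0 -> 1010
Step 2: G0=(1+0>=1)=1 G1=NOT G3=NOT 0=1 G2=G1|G3=0|0=0 G3=G3&G1=0&0=0 -> 1100
Step 3: G0=(0+0>=1)=0 G1=NOT G3=NOT 0=1 G2=G1|G3=1|0=1 G3=G3&G1=0&1=0 -> 0110
Step 4: G0=(1+0>=1)=1 G1=NOT G3=NOT 0=1 G2=G1|G3=1|0=1 G3=G3&G1=0&1=0 -> 1110
Step 5: G0=(1+0>=1)=1 G1=NOT G3=NOT 0=1 G2=G1|G3=1|0=1 G3=G3&G1=0&1=0 -> 1110
Fixed point reached at step 4: 1110

Answer: fixed 1110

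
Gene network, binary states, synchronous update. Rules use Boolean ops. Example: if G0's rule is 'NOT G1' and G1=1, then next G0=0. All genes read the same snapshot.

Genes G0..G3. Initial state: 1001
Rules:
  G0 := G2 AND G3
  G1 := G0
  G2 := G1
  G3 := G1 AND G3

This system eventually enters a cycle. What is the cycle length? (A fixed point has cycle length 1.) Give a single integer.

Step 0: 1001
Step 1: G0=G2&G3=0&1=0 G1=G0=1 G2=G1=0 G3=G1&G3=0&1=0 -> 0100
Step 2: G0=G2&G3=0&0=0 G1=G0=0 G2=G1=1 G3=G1&G3=1&0=0 -> 0010
Step 3: G0=G2&G3=1&0=0 G1=G0=0 G2=G1=0 G3=G1&G3=0&0=0 -> 0000
Step 4: G0=G2&G3=0&0=0 G1=G0=0 G2=G1=0 G3=G1&G3=0&0=0 -> 0000
State from step 4 equals state from step 3 -> cycle length 1

Answer: 1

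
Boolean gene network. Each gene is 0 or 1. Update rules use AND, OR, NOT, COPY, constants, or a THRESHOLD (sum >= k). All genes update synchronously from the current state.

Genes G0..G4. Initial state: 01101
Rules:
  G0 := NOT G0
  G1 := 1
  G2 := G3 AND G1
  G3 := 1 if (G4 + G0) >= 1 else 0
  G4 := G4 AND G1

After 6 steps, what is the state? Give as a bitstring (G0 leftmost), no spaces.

Step 1: G0=NOT G0=NOT 0=1 G1=1(const) G2=G3&G1=0&1=0 G3=(1+0>=1)=1 G4=G4&G1=1&1=1 -> 11011
Step 2: G0=NOT G0=NOT 1=0 G1=1(const) G2=G3&G1=1&1=1 G3=(1+1>=1)=1 G4=G4&G1=1&1=1 -> 01111
Step 3: G0=NOT G0=NOT 0=1 G1=1(const) G2=G3&G1=1&1=1 G3=(1+0>=1)=1 G4=G4&G1=1&1=1 -> 11111
Step 4: G0=NOT G0=NOT 1=0 G1=1(const) G2=G3&G1=1&1=1 G3=(1+1>=1)=1 G4=G4&G1=1&1=1 -> 01111
Step 5: G0=NOT G0=NOT 0=1 G1=1(const) G2=G3&G1=1&1=1 G3=(1+0>=1)=1 G4=G4&G1=1&1=1 -> 11111
Step 6: G0=NOT G0=NOT 1=0 G1=1(const) G2=G3&G1=1&1=1 G3=(1+1>=1)=1 G4=G4&G1=1&1=1 -> 01111

01111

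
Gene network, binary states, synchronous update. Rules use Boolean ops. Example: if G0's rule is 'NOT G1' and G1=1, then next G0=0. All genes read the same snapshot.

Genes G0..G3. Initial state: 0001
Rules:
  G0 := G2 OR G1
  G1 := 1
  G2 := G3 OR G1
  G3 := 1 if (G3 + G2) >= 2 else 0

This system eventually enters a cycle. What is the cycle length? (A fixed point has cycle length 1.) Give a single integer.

Answer: 1

Derivation:
Step 0: 0001
Step 1: G0=G2|G1=0|0=0 G1=1(const) G2=G3|G1=1|0=1 G3=(1+0>=2)=0 -> 0110
Step 2: G0=G2|G1=1|1=1 G1=1(const) G2=G3|G1=0|1=1 G3=(0+1>=2)=0 -> 1110
Step 3: G0=G2|G1=1|1=1 G1=1(const) G2=G3|G1=0|1=1 G3=(0+1>=2)=0 -> 1110
State from step 3 equals state from step 2 -> cycle length 1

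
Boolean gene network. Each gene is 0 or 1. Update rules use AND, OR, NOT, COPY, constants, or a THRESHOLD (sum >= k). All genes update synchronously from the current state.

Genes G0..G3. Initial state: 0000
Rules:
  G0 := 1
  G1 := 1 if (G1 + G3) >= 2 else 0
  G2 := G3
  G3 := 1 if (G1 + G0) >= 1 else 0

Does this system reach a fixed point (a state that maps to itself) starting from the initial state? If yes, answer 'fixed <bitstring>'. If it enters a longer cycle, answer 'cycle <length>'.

Step 0: 0000
Step 1: G0=1(const) G1=(0+0>=2)=0 G2=G3=0 G3=(0+0>=1)=0 -> 1000
Step 2: G0=1(const) G1=(0+0>=2)=0 G2=G3=0 G3=(0+1>=1)=1 -> 1001
Step 3: G0=1(const) G1=(0+1>=2)=0 G2=G3=1 G3=(0+1>=1)=1 -> 1011
Step 4: G0=1(const) G1=(0+1>=2)=0 G2=G3=1 G3=(0+1>=1)=1 -> 1011
Fixed point reached at step 3: 1011

Answer: fixed 1011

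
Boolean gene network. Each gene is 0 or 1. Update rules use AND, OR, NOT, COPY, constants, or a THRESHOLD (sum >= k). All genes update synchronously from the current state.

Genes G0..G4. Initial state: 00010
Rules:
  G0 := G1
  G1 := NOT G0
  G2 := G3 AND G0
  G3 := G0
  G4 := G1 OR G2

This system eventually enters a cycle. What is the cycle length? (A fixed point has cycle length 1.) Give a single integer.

Step 0: 00010
Step 1: G0=G1=0 G1=NOT G0=NOT 0=1 G2=G3&G0=1&0=0 G3=G0=0 G4=G1|G2=0|0=0 -> 01000
Step 2: G0=G1=1 G1=NOT G0=NOT 0=1 G2=G3&G0=0&0=0 G3=G0=0 G4=G1|G2=1|0=1 -> 11001
Step 3: G0=G1=1 G1=NOT G0=NOT 1=0 G2=G3&G0=0&1=0 G3=G0=1 G4=G1|G2=1|0=1 -> 10011
Step 4: G0=G1=0 G1=NOT G0=NOT 1=0 G2=G3&G0=1&1=1 G3=G0=1 G4=G1|G2=0|0=0 -> 00110
Step 5: G0=G1=0 G1=NOT G0=NOT 0=1 G2=G3&G0=1&0=0 G3=G0=0 G4=G1|G2=0|1=1 -> 01001
Step 6: G0=G1=1 G1=NOT G0=NOT 0=1 G2=G3&G0=0&0=0 G3=G0=0 G4=G1|G2=1|0=1 -> 11001
State from step 6 equals state from step 2 -> cycle length 4

Answer: 4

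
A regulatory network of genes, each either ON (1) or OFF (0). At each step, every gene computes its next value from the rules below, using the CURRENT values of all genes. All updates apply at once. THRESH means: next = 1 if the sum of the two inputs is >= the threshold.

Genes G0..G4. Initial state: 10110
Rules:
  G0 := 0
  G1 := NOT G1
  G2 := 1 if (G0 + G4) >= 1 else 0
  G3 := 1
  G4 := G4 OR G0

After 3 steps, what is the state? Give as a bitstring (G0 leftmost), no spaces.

Step 1: G0=0(const) G1=NOT G1=NOT 0=1 G2=(1+0>=1)=1 G3=1(const) G4=G4|G0=0|1=1 -> 01111
Step 2: G0=0(const) G1=NOT G1=NOT 1=0 G2=(0+1>=1)=1 G3=1(const) G4=G4|G0=1|0=1 -> 00111
Step 3: G0=0(const) G1=NOT G1=NOT 0=1 G2=(0+1>=1)=1 G3=1(const) G4=G4|G0=1|0=1 -> 01111

01111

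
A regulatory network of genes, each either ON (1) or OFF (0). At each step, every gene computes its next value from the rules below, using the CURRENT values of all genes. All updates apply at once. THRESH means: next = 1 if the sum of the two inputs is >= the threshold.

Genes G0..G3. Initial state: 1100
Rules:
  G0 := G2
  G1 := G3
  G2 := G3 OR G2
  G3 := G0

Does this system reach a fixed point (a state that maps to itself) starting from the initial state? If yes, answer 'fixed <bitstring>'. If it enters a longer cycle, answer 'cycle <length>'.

Step 0: 1100
Step 1: G0=G2=0 G1=G3=0 G2=G3|G2=0|0=0 G3=G0=1 -> 0001
Step 2: G0=G2=0 G1=G3=1 G2=G3|G2=1|0=1 G3=G0=0 -> 0110
Step 3: G0=G2=1 G1=G3=0 G2=G3|G2=0|1=1 G3=G0=0 -> 1010
Step 4: G0=G2=1 G1=G3=0 G2=G3|G2=0|1=1 G3=G0=1 -> 1011
Step 5: G0=G2=1 G1=G3=1 G2=G3|G2=1|1=1 G3=G0=1 -> 1111
Step 6: G0=G2=1 G1=G3=1 G2=G3|G2=1|1=1 G3=G0=1 -> 1111
Fixed point reached at step 5: 1111

Answer: fixed 1111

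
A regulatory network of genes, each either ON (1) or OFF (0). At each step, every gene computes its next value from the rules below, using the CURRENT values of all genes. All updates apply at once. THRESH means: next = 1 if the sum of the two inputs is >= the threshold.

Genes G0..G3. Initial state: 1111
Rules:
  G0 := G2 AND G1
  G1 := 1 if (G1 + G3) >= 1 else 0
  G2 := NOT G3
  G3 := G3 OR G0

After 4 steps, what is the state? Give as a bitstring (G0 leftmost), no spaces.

Step 1: G0=G2&G1=1&1=1 G1=(1+1>=1)=1 G2=NOT G3=NOT 1=0 G3=G3|G0=1|1=1 -> 1101
Step 2: G0=G2&G1=0&1=0 G1=(1+1>=1)=1 G2=NOT G3=NOT 1=0 G3=G3|G0=1|1=1 -> 0101
Step 3: G0=G2&G1=0&1=0 G1=(1+1>=1)=1 G2=NOT G3=NOT 1=0 G3=G3|G0=1|0=1 -> 0101
Step 4: G0=G2&G1=0&1=0 G1=(1+1>=1)=1 G2=NOT G3=NOT 1=0 G3=G3|G0=1|0=1 -> 0101

0101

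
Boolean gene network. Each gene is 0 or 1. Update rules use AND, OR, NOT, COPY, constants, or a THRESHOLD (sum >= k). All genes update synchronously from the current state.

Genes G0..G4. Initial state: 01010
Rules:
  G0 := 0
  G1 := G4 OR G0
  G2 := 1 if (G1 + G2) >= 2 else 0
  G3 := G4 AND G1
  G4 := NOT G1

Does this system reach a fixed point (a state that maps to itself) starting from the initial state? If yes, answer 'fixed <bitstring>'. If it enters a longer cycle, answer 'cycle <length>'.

Step 0: 01010
Step 1: G0=0(const) G1=G4|G0=0|0=0 G2=(1+0>=2)=0 G3=G4&G1=0&1=0 G4=NOT G1=NOT 1=0 -> 00000
Step 2: G0=0(const) G1=G4|G0=0|0=0 G2=(0+0>=2)=0 G3=G4&G1=0&0=0 G4=NOT G1=NOT 0=1 -> 00001
Step 3: G0=0(const) G1=G4|G0=1|0=1 G2=(0+0>=2)=0 G3=G4&G1=1&0=0 G4=NOT G1=NOT 0=1 -> 01001
Step 4: G0=0(const) G1=G4|G0=1|0=1 G2=(1+0>=2)=0 G3=G4&G1=1&1=1 G4=NOT G1=NOT 1=0 -> 01010
Cycle of length 4 starting at step 0 -> no fixed point

Answer: cycle 4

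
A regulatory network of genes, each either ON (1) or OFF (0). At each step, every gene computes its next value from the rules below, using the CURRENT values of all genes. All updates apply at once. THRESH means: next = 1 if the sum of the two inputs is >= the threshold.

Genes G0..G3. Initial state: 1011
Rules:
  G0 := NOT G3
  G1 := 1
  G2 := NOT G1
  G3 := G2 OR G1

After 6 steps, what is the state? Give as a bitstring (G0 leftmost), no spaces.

Step 1: G0=NOT G3=NOT 1=0 G1=1(const) G2=NOT G1=NOT 0=1 G3=G2|G1=1|0=1 -> 0111
Step 2: G0=NOT G3=NOT 1=0 G1=1(const) G2=NOT G1=NOT 1=0 G3=G2|G1=1|1=1 -> 0101
Step 3: G0=NOT G3=NOT 1=0 G1=1(const) G2=NOT G1=NOT 1=0 G3=G2|G1=0|1=1 -> 0101
Step 4: G0=NOT G3=NOT 1=0 G1=1(const) G2=NOT G1=NOT 1=0 G3=G2|G1=0|1=1 -> 0101
Step 5: G0=NOT G3=NOT 1=0 G1=1(const) G2=NOT G1=NOT 1=0 G3=G2|G1=0|1=1 -> 0101
Step 6: G0=NOT G3=NOT 1=0 G1=1(const) G2=NOT G1=NOT 1=0 G3=G2|G1=0|1=1 -> 0101

0101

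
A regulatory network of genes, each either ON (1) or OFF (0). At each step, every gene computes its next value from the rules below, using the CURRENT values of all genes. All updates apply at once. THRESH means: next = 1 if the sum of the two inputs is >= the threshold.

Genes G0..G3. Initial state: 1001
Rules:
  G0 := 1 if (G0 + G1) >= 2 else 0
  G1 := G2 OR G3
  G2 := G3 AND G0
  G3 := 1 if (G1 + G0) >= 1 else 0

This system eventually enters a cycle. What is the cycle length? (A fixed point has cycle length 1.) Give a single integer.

Answer: 1

Derivation:
Step 0: 1001
Step 1: G0=(1+0>=2)=0 G1=G2|G3=0|1=1 G2=G3&G0=1&1=1 G3=(0+1>=1)=1 -> 0111
Step 2: G0=(0+1>=2)=0 G1=G2|G3=1|1=1 G2=G3&G0=1&0=0 G3=(1+0>=1)=1 -> 0101
Step 3: G0=(0+1>=2)=0 G1=G2|G3=0|1=1 G2=G3&G0=1&0=0 G3=(1+0>=1)=1 -> 0101
State from step 3 equals state from step 2 -> cycle length 1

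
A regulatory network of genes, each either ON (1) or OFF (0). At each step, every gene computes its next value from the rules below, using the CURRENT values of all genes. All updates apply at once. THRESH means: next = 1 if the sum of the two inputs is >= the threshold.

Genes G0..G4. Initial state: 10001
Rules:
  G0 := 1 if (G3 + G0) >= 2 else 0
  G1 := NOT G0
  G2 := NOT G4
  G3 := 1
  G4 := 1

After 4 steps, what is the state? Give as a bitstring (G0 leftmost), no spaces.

Step 1: G0=(0+1>=2)=0 G1=NOT G0=NOT 1=0 G2=NOT G4=NOT 1=0 G3=1(const) G4=1(const) -> 00011
Step 2: G0=(1+0>=2)=0 G1=NOT G0=NOT 0=1 G2=NOT G4=NOT 1=0 G3=1(const) G4=1(const) -> 01011
Step 3: G0=(1+0>=2)=0 G1=NOT G0=NOT 0=1 G2=NOT G4=NOT 1=0 G3=1(const) G4=1(const) -> 01011
Step 4: G0=(1+0>=2)=0 G1=NOT G0=NOT 0=1 G2=NOT G4=NOT 1=0 G3=1(const) G4=1(const) -> 01011

01011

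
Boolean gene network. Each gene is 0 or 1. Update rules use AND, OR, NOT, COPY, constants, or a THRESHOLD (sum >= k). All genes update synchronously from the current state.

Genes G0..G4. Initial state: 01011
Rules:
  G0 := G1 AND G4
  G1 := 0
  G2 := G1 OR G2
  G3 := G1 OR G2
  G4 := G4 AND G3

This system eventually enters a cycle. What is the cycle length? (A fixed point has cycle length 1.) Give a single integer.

Answer: 1

Derivation:
Step 0: 01011
Step 1: G0=G1&G4=1&1=1 G1=0(const) G2=G1|G2=1|0=1 G3=G1|G2=1|0=1 G4=G4&G3=1&1=1 -> 10111
Step 2: G0=G1&G4=0&1=0 G1=0(const) G2=G1|G2=0|1=1 G3=G1|G2=0|1=1 G4=G4&G3=1&1=1 -> 00111
Step 3: G0=G1&G4=0&1=0 G1=0(const) G2=G1|G2=0|1=1 G3=G1|G2=0|1=1 G4=G4&G3=1&1=1 -> 00111
State from step 3 equals state from step 2 -> cycle length 1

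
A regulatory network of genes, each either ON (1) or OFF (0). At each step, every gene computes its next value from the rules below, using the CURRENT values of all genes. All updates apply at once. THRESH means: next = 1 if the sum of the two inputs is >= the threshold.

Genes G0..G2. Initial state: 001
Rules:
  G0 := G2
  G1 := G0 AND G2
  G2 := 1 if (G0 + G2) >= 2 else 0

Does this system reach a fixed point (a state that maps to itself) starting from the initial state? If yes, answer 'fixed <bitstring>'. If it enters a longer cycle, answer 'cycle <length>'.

Answer: fixed 000

Derivation:
Step 0: 001
Step 1: G0=G2=1 G1=G0&G2=0&1=0 G2=(0+1>=2)=0 -> 100
Step 2: G0=G2=0 G1=G0&G2=1&0=0 G2=(1+0>=2)=0 -> 000
Step 3: G0=G2=0 G1=G0&G2=0&0=0 G2=(0+0>=2)=0 -> 000
Fixed point reached at step 2: 000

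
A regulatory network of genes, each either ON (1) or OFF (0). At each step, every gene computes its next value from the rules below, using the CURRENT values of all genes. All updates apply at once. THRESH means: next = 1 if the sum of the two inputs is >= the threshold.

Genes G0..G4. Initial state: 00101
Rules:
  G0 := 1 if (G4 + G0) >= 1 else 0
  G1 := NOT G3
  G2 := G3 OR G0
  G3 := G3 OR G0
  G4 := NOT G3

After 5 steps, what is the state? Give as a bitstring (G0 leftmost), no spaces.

Step 1: G0=(1+0>=1)=1 G1=NOT G3=NOT 0=1 G2=G3|G0=0|0=0 G3=G3|G0=0|0=0 G4=NOT G3=NOT 0=1 -> 11001
Step 2: G0=(1+1>=1)=1 G1=NOT G3=NOT 0=1 G2=G3|G0=0|1=1 G3=G3|G0=0|1=1 G4=NOT G3=NOT 0=1 -> 11111
Step 3: G0=(1+1>=1)=1 G1=NOT G3=NOT 1=0 G2=G3|G0=1|1=1 G3=G3|G0=1|1=1 G4=NOT G3=NOT 1=0 -> 10110
Step 4: G0=(0+1>=1)=1 G1=NOT G3=NOT 1=0 G2=G3|G0=1|1=1 G3=G3|G0=1|1=1 G4=NOT G3=NOT 1=0 -> 10110
Step 5: G0=(0+1>=1)=1 G1=NOT G3=NOT 1=0 G2=G3|G0=1|1=1 G3=G3|G0=1|1=1 G4=NOT G3=NOT 1=0 -> 10110

10110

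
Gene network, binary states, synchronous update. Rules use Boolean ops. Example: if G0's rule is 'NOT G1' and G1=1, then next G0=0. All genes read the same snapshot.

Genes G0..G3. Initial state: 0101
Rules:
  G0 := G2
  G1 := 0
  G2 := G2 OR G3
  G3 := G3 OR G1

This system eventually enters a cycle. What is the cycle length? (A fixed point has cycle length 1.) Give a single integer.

Step 0: 0101
Step 1: G0=G2=0 G1=0(const) G2=G2|G3=0|1=1 G3=G3|G1=1|1=1 -> 0011
Step 2: G0=G2=1 G1=0(const) G2=G2|G3=1|1=1 G3=G3|G1=1|0=1 -> 1011
Step 3: G0=G2=1 G1=0(const) G2=G2|G3=1|1=1 G3=G3|G1=1|0=1 -> 1011
State from step 3 equals state from step 2 -> cycle length 1

Answer: 1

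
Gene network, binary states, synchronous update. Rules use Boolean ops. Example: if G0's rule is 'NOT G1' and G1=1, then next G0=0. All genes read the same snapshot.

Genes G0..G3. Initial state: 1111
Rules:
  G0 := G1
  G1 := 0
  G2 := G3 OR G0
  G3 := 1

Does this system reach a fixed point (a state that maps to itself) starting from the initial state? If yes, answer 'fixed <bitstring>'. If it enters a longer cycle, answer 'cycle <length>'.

Step 0: 1111
Step 1: G0=G1=1 G1=0(const) G2=G3|G0=1|1=1 G3=1(const) -> 1011
Step 2: G0=G1=0 G1=0(const) G2=G3|G0=1|1=1 G3=1(const) -> 0011
Step 3: G0=G1=0 G1=0(const) G2=G3|G0=1|0=1 G3=1(const) -> 0011
Fixed point reached at step 2: 0011

Answer: fixed 0011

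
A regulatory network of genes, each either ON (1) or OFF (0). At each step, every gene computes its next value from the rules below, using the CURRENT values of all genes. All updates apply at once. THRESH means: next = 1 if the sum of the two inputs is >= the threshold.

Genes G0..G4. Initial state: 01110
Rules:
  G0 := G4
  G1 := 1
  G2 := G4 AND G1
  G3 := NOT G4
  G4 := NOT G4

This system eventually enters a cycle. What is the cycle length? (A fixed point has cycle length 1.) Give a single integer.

Answer: 2

Derivation:
Step 0: 01110
Step 1: G0=G4=0 G1=1(const) G2=G4&G1=0&1=0 G3=NOT G4=NOT 0=1 G4=NOT G4=NOT 0=1 -> 01011
Step 2: G0=G4=1 G1=1(const) G2=G4&G1=1&1=1 G3=NOT G4=NOT 1=0 G4=NOT G4=NOT 1=0 -> 11100
Step 3: G0=G4=0 G1=1(const) G2=G4&G1=0&1=0 G3=NOT G4=NOT 0=1 G4=NOT G4=NOT 0=1 -> 01011
State from step 3 equals state from step 1 -> cycle length 2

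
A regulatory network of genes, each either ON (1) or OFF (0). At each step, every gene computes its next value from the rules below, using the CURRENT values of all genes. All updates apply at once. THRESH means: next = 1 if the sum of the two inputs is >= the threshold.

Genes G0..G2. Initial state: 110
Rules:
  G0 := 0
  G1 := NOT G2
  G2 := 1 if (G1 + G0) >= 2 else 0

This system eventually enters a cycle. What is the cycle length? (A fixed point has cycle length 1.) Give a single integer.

Step 0: 110
Step 1: G0=0(const) G1=NOT G2=NOT 0=1 G2=(1+1>=2)=1 -> 011
Step 2: G0=0(const) G1=NOT G2=NOT 1=0 G2=(1+0>=2)=0 -> 000
Step 3: G0=0(const) G1=NOT G2=NOT 0=1 G2=(0+0>=2)=0 -> 010
Step 4: G0=0(const) G1=NOT G2=NOT 0=1 G2=(1+0>=2)=0 -> 010
State from step 4 equals state from step 3 -> cycle length 1

Answer: 1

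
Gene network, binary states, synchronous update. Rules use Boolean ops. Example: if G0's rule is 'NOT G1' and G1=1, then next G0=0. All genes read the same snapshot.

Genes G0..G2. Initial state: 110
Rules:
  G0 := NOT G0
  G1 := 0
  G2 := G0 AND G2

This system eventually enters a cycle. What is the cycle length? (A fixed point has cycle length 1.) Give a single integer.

Answer: 2

Derivation:
Step 0: 110
Step 1: G0=NOT G0=NOT 1=0 G1=0(const) G2=G0&G2=1&0=0 -> 000
Step 2: G0=NOT G0=NOT 0=1 G1=0(const) G2=G0&G2=0&0=0 -> 100
Step 3: G0=NOT G0=NOT 1=0 G1=0(const) G2=G0&G2=1&0=0 -> 000
State from step 3 equals state from step 1 -> cycle length 2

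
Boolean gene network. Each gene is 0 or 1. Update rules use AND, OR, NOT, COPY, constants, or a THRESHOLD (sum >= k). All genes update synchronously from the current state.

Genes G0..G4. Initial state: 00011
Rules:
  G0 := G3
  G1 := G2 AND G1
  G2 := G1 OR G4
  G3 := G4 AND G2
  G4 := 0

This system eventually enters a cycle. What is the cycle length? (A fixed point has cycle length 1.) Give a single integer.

Answer: 1

Derivation:
Step 0: 00011
Step 1: G0=G3=1 G1=G2&G1=0&0=0 G2=G1|G4=0|1=1 G3=G4&G2=1&0=0 G4=0(const) -> 10100
Step 2: G0=G3=0 G1=G2&G1=1&0=0 G2=G1|G4=0|0=0 G3=G4&G2=0&1=0 G4=0(const) -> 00000
Step 3: G0=G3=0 G1=G2&G1=0&0=0 G2=G1|G4=0|0=0 G3=G4&G2=0&0=0 G4=0(const) -> 00000
State from step 3 equals state from step 2 -> cycle length 1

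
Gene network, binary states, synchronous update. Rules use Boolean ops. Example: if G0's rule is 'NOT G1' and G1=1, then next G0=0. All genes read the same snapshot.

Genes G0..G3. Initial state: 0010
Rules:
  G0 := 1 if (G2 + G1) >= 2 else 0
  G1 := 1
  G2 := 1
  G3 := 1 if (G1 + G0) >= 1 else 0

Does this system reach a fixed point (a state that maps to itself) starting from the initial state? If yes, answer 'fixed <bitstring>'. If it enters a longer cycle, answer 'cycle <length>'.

Answer: fixed 1111

Derivation:
Step 0: 0010
Step 1: G0=(1+0>=2)=0 G1=1(const) G2=1(const) G3=(0+0>=1)=0 -> 0110
Step 2: G0=(1+1>=2)=1 G1=1(const) G2=1(const) G3=(1+0>=1)=1 -> 1111
Step 3: G0=(1+1>=2)=1 G1=1(const) G2=1(const) G3=(1+1>=1)=1 -> 1111
Fixed point reached at step 2: 1111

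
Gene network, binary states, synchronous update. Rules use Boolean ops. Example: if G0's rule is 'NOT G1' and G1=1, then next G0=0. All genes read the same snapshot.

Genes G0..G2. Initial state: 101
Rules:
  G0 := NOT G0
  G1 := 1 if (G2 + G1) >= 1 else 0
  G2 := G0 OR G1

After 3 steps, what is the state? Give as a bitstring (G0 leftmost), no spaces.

Step 1: G0=NOT G0=NOT 1=0 G1=(1+0>=1)=1 G2=G0|G1=1|0=1 -> 011
Step 2: G0=NOT G0=NOT 0=1 G1=(1+1>=1)=1 G2=G0|G1=0|1=1 -> 111
Step 3: G0=NOT G0=NOT 1=0 G1=(1+1>=1)=1 G2=G0|G1=1|1=1 -> 011

011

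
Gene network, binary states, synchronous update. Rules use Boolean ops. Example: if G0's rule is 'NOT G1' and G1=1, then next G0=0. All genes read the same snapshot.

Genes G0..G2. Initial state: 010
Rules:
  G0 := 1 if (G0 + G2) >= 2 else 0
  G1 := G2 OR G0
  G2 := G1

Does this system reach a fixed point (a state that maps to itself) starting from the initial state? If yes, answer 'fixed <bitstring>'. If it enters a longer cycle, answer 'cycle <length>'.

Step 0: 010
Step 1: G0=(0+0>=2)=0 G1=G2|G0=0|0=0 G2=G1=1 -> 001
Step 2: G0=(0+1>=2)=0 G1=G2|G0=1|0=1 G2=G1=0 -> 010
Cycle of length 2 starting at step 0 -> no fixed point

Answer: cycle 2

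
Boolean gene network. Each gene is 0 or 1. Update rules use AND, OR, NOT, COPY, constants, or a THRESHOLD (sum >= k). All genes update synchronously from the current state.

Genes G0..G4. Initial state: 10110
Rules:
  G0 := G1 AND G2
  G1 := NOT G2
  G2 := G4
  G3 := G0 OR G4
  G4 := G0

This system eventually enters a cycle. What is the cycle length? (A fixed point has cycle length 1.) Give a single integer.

Step 0: 10110
Step 1: G0=G1&G2=0&1=0 G1=NOT G2=NOT 1=0 G2=G4=0 G3=G0|G4=1|0=1 G4=G0=1 -> 00011
Step 2: G0=G1&G2=0&0=0 G1=NOT G2=NOT 0=1 G2=G4=1 G3=G0|G4=0|1=1 G4=G0=0 -> 01110
Step 3: G0=G1&G2=1&1=1 G1=NOT G2=NOT 1=0 G2=G4=0 G3=G0|G4=0|0=0 G4=G0=0 -> 10000
Step 4: G0=G1&G2=0&0=0 G1=NOT G2=NOT 0=1 G2=G4=0 G3=G0|G4=1|0=1 G4=G0=1 -> 01011
Step 5: G0=G1&G2=1&0=0 G1=NOT G2=NOT 0=1 G2=G4=1 G3=G0|G4=0|1=1 G4=G0=0 -> 01110
State from step 5 equals state from step 2 -> cycle length 3

Answer: 3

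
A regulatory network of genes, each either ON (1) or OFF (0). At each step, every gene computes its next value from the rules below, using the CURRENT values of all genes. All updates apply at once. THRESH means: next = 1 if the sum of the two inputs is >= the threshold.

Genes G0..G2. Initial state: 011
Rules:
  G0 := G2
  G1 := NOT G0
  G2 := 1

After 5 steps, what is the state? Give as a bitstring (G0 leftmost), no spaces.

Step 1: G0=G2=1 G1=NOT G0=NOT 0=1 G2=1(const) -> 111
Step 2: G0=G2=1 G1=NOT G0=NOT 1=0 G2=1(const) -> 101
Step 3: G0=G2=1 G1=NOT G0=NOT 1=0 G2=1(const) -> 101
Step 4: G0=G2=1 G1=NOT G0=NOT 1=0 G2=1(const) -> 101
Step 5: G0=G2=1 G1=NOT G0=NOT 1=0 G2=1(const) -> 101

101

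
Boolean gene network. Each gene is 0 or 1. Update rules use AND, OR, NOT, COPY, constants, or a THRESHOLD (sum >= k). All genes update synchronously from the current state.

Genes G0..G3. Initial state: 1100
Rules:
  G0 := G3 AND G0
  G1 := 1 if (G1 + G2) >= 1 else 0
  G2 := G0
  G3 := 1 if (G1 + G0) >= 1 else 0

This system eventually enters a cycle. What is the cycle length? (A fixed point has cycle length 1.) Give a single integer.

Step 0: 1100
Step 1: G0=G3&G0=0&1=0 G1=(1+0>=1)=1 G2=G0=1 G3=(1+1>=1)=1 -> 0111
Step 2: G0=G3&G0=1&0=0 G1=(1+1>=1)=1 G2=G0=0 G3=(1+0>=1)=1 -> 0101
Step 3: G0=G3&G0=1&0=0 G1=(1+0>=1)=1 G2=G0=0 G3=(1+0>=1)=1 -> 0101
State from step 3 equals state from step 2 -> cycle length 1

Answer: 1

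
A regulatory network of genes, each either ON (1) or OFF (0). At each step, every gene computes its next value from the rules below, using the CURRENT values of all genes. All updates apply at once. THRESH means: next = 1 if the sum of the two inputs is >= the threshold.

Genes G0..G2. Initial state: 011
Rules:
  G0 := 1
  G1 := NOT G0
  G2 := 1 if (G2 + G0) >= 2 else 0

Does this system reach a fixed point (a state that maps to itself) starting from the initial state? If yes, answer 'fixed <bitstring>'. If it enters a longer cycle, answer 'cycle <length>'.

Answer: fixed 100

Derivation:
Step 0: 011
Step 1: G0=1(const) G1=NOT G0=NOT 0=1 G2=(1+0>=2)=0 -> 110
Step 2: G0=1(const) G1=NOT G0=NOT 1=0 G2=(0+1>=2)=0 -> 100
Step 3: G0=1(const) G1=NOT G0=NOT 1=0 G2=(0+1>=2)=0 -> 100
Fixed point reached at step 2: 100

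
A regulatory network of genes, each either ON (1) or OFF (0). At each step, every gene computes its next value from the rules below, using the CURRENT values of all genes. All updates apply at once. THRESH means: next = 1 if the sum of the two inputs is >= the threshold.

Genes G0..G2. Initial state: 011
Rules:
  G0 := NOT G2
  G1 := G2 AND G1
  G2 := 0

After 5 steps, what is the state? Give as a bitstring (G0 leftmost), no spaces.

Step 1: G0=NOT G2=NOT 1=0 G1=G2&G1=1&1=1 G2=0(const) -> 010
Step 2: G0=NOT G2=NOT 0=1 G1=G2&G1=0&1=0 G2=0(const) -> 100
Step 3: G0=NOT G2=NOT 0=1 G1=G2&G1=0&0=0 G2=0(const) -> 100
Step 4: G0=NOT G2=NOT 0=1 G1=G2&G1=0&0=0 G2=0(const) -> 100
Step 5: G0=NOT G2=NOT 0=1 G1=G2&G1=0&0=0 G2=0(const) -> 100

100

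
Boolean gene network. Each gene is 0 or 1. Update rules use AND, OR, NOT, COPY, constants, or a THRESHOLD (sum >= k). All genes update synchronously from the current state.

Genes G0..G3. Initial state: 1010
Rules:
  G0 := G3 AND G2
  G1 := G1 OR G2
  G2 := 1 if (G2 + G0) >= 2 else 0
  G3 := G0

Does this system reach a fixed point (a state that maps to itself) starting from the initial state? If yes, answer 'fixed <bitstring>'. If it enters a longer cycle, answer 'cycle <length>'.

Step 0: 1010
Step 1: G0=G3&G2=0&1=0 G1=G1|G2=0|1=1 G2=(1+1>=2)=1 G3=G0=1 -> 0111
Step 2: G0=G3&G2=1&1=1 G1=G1|G2=1|1=1 G2=(1+0>=2)=0 G3=G0=0 -> 1100
Step 3: G0=G3&G2=0&0=0 G1=G1|G2=1|0=1 G2=(0+1>=2)=0 G3=G0=1 -> 0101
Step 4: G0=G3&G2=1&0=0 G1=G1|G2=1|0=1 G2=(0+0>=2)=0 G3=G0=0 -> 0100
Step 5: G0=G3&G2=0&0=0 G1=G1|G2=1|0=1 G2=(0+0>=2)=0 G3=G0=0 -> 0100
Fixed point reached at step 4: 0100

Answer: fixed 0100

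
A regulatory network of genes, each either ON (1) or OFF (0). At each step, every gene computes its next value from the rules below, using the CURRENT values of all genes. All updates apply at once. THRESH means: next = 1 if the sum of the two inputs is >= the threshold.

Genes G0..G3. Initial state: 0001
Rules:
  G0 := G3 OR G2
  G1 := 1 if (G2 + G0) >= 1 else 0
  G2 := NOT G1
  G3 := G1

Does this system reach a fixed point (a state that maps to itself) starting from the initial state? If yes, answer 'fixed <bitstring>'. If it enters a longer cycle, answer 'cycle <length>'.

Step 0: 0001
Step 1: G0=G3|G2=1|0=1 G1=(0+0>=1)=0 G2=NOT G1=NOT 0=1 G3=G1=0 -> 1010
Step 2: G0=G3|G2=0|1=1 G1=(1+1>=1)=1 G2=NOT G1=NOT 0=1 G3=G1=0 -> 1110
Step 3: G0=G3|G2=0|1=1 G1=(1+1>=1)=1 G2=NOT G1=NOT 1=0 G3=G1=1 -> 1101
Step 4: G0=G3|G2=1|0=1 G1=(0+1>=1)=1 G2=NOT G1=NOT 1=0 G3=G1=1 -> 1101
Fixed point reached at step 3: 1101

Answer: fixed 1101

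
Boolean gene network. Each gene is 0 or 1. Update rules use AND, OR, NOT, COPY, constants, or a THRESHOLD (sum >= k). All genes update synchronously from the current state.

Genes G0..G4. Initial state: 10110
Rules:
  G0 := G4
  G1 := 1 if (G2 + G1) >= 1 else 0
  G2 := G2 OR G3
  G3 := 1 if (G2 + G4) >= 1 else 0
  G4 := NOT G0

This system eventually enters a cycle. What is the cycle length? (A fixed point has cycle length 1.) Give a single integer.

Step 0: 10110
Step 1: G0=G4=0 G1=(1+0>=1)=1 G2=G2|G3=1|1=1 G3=(1+0>=1)=1 G4=NOT G0=NOT 1=0 -> 01110
Step 2: G0=G4=0 G1=(1+1>=1)=1 G2=G2|G3=1|1=1 G3=(1+0>=1)=1 G4=NOT G0=NOT 0=1 -> 01111
Step 3: G0=G4=1 G1=(1+1>=1)=1 G2=G2|G3=1|1=1 G3=(1+1>=1)=1 G4=NOT G0=NOT 0=1 -> 11111
Step 4: G0=G4=1 G1=(1+1>=1)=1 G2=G2|G3=1|1=1 G3=(1+1>=1)=1 G4=NOT G0=NOT 1=0 -> 11110
Step 5: G0=G4=0 G1=(1+1>=1)=1 G2=G2|G3=1|1=1 G3=(1+0>=1)=1 G4=NOT G0=NOT 1=0 -> 01110
State from step 5 equals state from step 1 -> cycle length 4

Answer: 4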